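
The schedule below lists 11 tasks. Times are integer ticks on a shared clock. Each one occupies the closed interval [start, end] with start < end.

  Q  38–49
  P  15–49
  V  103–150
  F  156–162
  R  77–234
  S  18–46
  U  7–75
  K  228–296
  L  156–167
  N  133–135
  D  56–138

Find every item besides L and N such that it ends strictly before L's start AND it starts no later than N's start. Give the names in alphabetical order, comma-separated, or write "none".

Conditions: its end is strictly before L's start (X.end < 156) AND its start is no later than N's start (X.start <= 133).
D: end 138 < 156? ✓; start 56 <= 133? ✓ → yes.
F: end 162 < 156? ✗; start 156 <= 133? ✗ → no.
K: end 296 < 156? ✗; start 228 <= 133? ✗ → no.
P: end 49 < 156? ✓; start 15 <= 133? ✓ → yes.
Q: end 49 < 156? ✓; start 38 <= 133? ✓ → yes.
R: end 234 < 156? ✗; start 77 <= 133? ✓ → no.
S: end 46 < 156? ✓; start 18 <= 133? ✓ → yes.
U: end 75 < 156? ✓; start 7 <= 133? ✓ → yes.
V: end 150 < 156? ✓; start 103 <= 133? ✓ → yes.
Result: D, P, Q, S, U, V.

D, P, Q, S, U, V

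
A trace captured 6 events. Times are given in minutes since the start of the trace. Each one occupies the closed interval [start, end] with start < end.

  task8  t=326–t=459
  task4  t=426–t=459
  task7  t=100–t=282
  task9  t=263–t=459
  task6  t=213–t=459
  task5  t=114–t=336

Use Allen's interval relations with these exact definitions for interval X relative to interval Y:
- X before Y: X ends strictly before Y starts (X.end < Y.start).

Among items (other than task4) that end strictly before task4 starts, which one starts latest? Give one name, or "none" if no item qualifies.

task5

Target task4 = [t=426, t=459].
task5 [t=114, t=336] → before → candidate.
task6 [t=213, t=459] → finished-by → excluded.
task7 [t=100, t=282] → before → candidate.
task8 [t=326, t=459] → finished-by → excluded.
task9 [t=263, t=459] → finished-by → excluded.
Among candidates, latest start is t=114 → task5.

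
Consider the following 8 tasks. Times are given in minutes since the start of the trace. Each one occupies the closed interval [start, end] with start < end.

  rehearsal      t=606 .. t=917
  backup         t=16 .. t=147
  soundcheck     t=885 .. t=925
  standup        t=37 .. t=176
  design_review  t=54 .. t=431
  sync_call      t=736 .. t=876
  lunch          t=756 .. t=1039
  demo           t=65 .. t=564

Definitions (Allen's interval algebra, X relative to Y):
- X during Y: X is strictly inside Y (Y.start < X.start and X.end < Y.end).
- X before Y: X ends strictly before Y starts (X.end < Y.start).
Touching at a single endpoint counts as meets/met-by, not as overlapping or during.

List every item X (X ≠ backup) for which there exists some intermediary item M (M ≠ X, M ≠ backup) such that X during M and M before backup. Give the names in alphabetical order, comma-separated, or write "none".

none

Target backup = [t=16, t=147].
Intermediaries M with M before backup: none.
Union: none.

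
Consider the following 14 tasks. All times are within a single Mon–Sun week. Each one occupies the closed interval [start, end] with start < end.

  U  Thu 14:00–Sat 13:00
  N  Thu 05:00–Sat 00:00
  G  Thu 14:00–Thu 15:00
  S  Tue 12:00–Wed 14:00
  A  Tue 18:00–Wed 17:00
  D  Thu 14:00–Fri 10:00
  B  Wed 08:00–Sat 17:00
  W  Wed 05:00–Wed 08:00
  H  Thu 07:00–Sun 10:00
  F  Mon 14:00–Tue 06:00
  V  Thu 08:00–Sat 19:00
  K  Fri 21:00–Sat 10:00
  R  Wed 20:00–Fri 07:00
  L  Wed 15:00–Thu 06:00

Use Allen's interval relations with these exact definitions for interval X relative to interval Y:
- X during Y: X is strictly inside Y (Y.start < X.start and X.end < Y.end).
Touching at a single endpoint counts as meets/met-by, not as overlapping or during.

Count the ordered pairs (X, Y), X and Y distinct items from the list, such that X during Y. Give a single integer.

22

Checking all 182 ordered pairs for relation 'during'; matching pairs in alphabetical order:
(D, B): D during B ✓
(D, H): D during H ✓
(D, N): D during N ✓
(D, V): D during V ✓
(G, B): G during B ✓
(G, H): G during H ✓
(G, N): G during N ✓
(G, R): G during R ✓
(G, V): G during V ✓
(K, B): K during B ✓
(K, H): K during H ✓
(K, U): K during U ✓
(K, V): K during V ✓
(L, B): L during B ✓
(N, B): N during B ✓
(R, B): R during B ✓
(U, B): U during B ✓
(U, H): U during H ✓
(U, V): U during V ✓
(V, H): V during H ✓
(W, A): W during A ✓
(W, S): W during S ✓
Count: 22.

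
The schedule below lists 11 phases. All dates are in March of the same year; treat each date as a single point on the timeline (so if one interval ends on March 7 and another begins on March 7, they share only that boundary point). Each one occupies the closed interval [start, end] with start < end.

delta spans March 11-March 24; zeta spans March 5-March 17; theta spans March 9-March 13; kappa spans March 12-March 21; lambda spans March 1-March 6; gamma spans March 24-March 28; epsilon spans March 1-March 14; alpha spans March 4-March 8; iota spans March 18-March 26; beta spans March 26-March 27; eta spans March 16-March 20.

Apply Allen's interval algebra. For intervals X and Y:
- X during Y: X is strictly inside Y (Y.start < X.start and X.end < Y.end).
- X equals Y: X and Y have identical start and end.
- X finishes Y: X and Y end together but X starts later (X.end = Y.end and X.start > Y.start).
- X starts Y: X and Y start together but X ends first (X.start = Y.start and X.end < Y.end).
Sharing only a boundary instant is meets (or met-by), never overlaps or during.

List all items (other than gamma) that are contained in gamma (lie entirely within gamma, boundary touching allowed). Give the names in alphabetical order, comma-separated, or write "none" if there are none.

beta

Target gamma = [March 24, March 28].
alpha [March 4, March 8] → before → no.
beta [March 26, March 27] → during → yes.
delta [March 11, March 24] → meets → no.
epsilon [March 1, March 14] → before → no.
eta [March 16, March 20] → before → no.
iota [March 18, March 26] → overlaps → no.
kappa [March 12, March 21] → before → no.
lambda [March 1, March 6] → before → no.
theta [March 9, March 13] → before → no.
zeta [March 5, March 17] → before → no.
Result: beta.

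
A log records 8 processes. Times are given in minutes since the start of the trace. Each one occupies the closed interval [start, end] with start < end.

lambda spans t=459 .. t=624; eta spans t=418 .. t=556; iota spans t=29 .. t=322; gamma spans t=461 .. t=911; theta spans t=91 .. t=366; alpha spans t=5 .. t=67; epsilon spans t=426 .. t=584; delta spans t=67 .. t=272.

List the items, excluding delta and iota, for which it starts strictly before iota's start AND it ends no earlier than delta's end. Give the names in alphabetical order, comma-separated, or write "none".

Conditions: its start is strictly before iota's start (X.start < t=29) AND its end is no earlier than delta's end (X.end >= t=272).
alpha: start t=5 < t=29? ✓; end t=67 >= t=272? ✗ → no.
epsilon: start t=426 < t=29? ✗; end t=584 >= t=272? ✓ → no.
eta: start t=418 < t=29? ✗; end t=556 >= t=272? ✓ → no.
gamma: start t=461 < t=29? ✗; end t=911 >= t=272? ✓ → no.
lambda: start t=459 < t=29? ✗; end t=624 >= t=272? ✓ → no.
theta: start t=91 < t=29? ✗; end t=366 >= t=272? ✓ → no.
Result: none.

none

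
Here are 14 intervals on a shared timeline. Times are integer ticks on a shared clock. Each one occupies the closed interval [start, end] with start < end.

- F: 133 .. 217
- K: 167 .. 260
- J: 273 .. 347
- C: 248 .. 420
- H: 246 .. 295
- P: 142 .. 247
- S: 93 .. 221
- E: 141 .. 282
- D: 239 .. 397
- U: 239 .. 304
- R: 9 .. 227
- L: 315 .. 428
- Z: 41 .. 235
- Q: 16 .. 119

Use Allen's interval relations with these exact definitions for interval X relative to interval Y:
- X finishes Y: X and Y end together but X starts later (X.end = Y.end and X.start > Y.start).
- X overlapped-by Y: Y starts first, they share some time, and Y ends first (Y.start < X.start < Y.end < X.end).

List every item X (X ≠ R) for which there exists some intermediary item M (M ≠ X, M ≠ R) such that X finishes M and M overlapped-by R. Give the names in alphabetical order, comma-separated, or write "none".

none

Target R = [9, 227].
Intermediaries M with M overlapped-by R: E, K, P, Z.
Via E — items with X finishes E: none.
Via K — items with X finishes K: none.
Via P — items with X finishes P: none.
Via Z — items with X finishes Z: none.
Union: none.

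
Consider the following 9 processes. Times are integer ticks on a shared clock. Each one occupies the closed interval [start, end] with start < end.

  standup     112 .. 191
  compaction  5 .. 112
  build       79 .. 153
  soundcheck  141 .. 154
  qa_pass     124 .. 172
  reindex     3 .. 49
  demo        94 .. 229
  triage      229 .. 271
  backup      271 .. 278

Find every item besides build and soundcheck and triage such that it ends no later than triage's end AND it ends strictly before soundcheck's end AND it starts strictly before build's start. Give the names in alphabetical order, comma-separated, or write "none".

compaction, reindex

Conditions: its end is no later than triage's end (X.end <= 271) AND its end is strictly before soundcheck's end (X.end < 154) AND its start is strictly before build's start (X.start < 79).
backup: end 278 <= 271? ✗; end 278 < 154? ✗; start 271 < 79? ✗ → no.
compaction: end 112 <= 271? ✓; end 112 < 154? ✓; start 5 < 79? ✓ → yes.
demo: end 229 <= 271? ✓; end 229 < 154? ✗; start 94 < 79? ✗ → no.
qa_pass: end 172 <= 271? ✓; end 172 < 154? ✗; start 124 < 79? ✗ → no.
reindex: end 49 <= 271? ✓; end 49 < 154? ✓; start 3 < 79? ✓ → yes.
standup: end 191 <= 271? ✓; end 191 < 154? ✗; start 112 < 79? ✗ → no.
Result: compaction, reindex.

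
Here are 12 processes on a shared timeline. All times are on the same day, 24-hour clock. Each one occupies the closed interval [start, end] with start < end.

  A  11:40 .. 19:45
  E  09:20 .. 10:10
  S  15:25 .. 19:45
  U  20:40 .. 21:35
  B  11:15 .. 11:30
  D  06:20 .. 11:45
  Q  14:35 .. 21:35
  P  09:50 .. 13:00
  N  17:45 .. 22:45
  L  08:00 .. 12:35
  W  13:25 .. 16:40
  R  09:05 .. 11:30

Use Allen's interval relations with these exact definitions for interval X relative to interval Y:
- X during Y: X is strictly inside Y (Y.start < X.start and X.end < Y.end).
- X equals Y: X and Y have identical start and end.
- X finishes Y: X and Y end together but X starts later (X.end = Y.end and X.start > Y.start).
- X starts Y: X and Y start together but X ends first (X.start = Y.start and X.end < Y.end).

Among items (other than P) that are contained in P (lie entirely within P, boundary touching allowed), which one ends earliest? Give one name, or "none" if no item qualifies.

B

Target P = [09:50, 13:00].
A [11:40, 19:45] → overlapped-by → excluded.
B [11:15, 11:30] → during → candidate.
D [06:20, 11:45] → overlaps → excluded.
E [09:20, 10:10] → overlaps → excluded.
L [08:00, 12:35] → overlaps → excluded.
N [17:45, 22:45] → after → excluded.
Q [14:35, 21:35] → after → excluded.
R [09:05, 11:30] → overlaps → excluded.
S [15:25, 19:45] → after → excluded.
U [20:40, 21:35] → after → excluded.
W [13:25, 16:40] → after → excluded.
Among candidates, earliest end is 11:30 → B.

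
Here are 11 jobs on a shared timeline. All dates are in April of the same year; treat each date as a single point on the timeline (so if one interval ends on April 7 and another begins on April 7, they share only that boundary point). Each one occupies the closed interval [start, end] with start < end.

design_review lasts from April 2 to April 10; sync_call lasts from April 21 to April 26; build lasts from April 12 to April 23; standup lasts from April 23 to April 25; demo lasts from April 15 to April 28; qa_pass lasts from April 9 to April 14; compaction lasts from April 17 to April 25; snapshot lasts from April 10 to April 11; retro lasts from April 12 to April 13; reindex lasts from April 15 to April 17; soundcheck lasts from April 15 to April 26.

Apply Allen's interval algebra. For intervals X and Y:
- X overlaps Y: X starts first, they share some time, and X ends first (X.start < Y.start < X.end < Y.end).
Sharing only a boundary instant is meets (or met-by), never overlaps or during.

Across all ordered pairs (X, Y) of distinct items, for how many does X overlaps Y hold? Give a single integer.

Checking all 110 ordered pairs for relation 'overlaps'; matching pairs in alphabetical order:
(build, compaction): build overlaps compaction ✓
(build, demo): build overlaps demo ✓
(build, soundcheck): build overlaps soundcheck ✓
(build, sync_call): build overlaps sync_call ✓
(compaction, sync_call): compaction overlaps sync_call ✓
(design_review, qa_pass): design_review overlaps qa_pass ✓
(qa_pass, build): qa_pass overlaps build ✓
Count: 7.

7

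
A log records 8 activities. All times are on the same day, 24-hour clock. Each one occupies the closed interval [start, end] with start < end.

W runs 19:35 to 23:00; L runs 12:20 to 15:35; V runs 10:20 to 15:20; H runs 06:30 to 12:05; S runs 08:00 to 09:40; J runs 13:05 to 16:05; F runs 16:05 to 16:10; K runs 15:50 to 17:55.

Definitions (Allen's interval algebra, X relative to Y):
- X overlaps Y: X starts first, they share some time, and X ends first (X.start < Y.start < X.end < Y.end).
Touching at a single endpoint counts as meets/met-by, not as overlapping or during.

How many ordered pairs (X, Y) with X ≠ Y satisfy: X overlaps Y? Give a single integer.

5

Checking all 56 ordered pairs for relation 'overlaps'; matching pairs in alphabetical order:
(H, V): H overlaps V ✓
(J, K): J overlaps K ✓
(L, J): L overlaps J ✓
(V, J): V overlaps J ✓
(V, L): V overlaps L ✓
Count: 5.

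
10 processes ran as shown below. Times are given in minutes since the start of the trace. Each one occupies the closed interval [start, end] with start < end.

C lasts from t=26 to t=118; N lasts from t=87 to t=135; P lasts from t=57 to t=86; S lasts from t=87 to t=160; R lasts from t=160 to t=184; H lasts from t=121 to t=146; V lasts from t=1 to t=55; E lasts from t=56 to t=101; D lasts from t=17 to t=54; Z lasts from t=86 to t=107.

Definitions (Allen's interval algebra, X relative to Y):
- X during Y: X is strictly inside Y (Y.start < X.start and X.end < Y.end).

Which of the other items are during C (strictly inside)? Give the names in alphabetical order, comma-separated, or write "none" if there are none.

E, P, Z

Target C = [t=26, t=118].
D [t=17, t=54] → overlaps → no.
E [t=56, t=101] → during → yes.
H [t=121, t=146] → after → no.
N [t=87, t=135] → overlapped-by → no.
P [t=57, t=86] → during → yes.
R [t=160, t=184] → after → no.
S [t=87, t=160] → overlapped-by → no.
V [t=1, t=55] → overlaps → no.
Z [t=86, t=107] → during → yes.
Result: E, P, Z.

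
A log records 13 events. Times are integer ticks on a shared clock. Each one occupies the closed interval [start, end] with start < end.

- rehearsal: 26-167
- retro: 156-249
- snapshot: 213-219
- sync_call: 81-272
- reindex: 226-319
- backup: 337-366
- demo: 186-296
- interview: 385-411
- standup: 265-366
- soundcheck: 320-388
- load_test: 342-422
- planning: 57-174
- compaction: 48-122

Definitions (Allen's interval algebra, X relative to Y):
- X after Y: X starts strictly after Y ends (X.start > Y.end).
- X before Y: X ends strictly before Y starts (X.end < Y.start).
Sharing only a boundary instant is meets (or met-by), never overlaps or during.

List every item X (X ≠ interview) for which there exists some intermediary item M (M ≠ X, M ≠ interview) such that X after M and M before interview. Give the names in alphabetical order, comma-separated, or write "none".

Target interview = [385, 411].
Intermediaries M with M before interview: backup, compaction, demo, planning, rehearsal, reindex, retro, snapshot, standup, sync_call.
Via backup — items with X after backup: none.
Via compaction — items with X after compaction: backup, demo, load_test, reindex, retro, snapshot, soundcheck, standup.
Via demo — items with X after demo: backup, load_test, soundcheck.
Via planning — items with X after planning: backup, demo, load_test, reindex, snapshot, soundcheck, standup.
Via rehearsal — items with X after rehearsal: backup, demo, load_test, reindex, snapshot, soundcheck, standup.
Via reindex — items with X after reindex: backup, load_test, soundcheck.
Via retro — items with X after retro: backup, load_test, soundcheck, standup.
Via snapshot — items with X after snapshot: backup, load_test, reindex, soundcheck, standup.
Via standup — items with X after standup: none.
Via sync_call — items with X after sync_call: backup, load_test, soundcheck.
Union: backup, demo, load_test, reindex, retro, snapshot, soundcheck, standup.

backup, demo, load_test, reindex, retro, snapshot, soundcheck, standup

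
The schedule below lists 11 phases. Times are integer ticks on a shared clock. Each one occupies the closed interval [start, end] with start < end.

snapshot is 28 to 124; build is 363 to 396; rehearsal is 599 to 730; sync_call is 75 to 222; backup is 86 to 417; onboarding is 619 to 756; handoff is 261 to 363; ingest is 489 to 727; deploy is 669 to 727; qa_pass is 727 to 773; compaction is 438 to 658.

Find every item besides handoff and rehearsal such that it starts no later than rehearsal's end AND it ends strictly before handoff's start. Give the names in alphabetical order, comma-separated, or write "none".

Conditions: its start is no later than rehearsal's end (X.start <= 730) AND its end is strictly before handoff's start (X.end < 261).
backup: start 86 <= 730? ✓; end 417 < 261? ✗ → no.
build: start 363 <= 730? ✓; end 396 < 261? ✗ → no.
compaction: start 438 <= 730? ✓; end 658 < 261? ✗ → no.
deploy: start 669 <= 730? ✓; end 727 < 261? ✗ → no.
ingest: start 489 <= 730? ✓; end 727 < 261? ✗ → no.
onboarding: start 619 <= 730? ✓; end 756 < 261? ✗ → no.
qa_pass: start 727 <= 730? ✓; end 773 < 261? ✗ → no.
snapshot: start 28 <= 730? ✓; end 124 < 261? ✓ → yes.
sync_call: start 75 <= 730? ✓; end 222 < 261? ✓ → yes.
Result: snapshot, sync_call.

snapshot, sync_call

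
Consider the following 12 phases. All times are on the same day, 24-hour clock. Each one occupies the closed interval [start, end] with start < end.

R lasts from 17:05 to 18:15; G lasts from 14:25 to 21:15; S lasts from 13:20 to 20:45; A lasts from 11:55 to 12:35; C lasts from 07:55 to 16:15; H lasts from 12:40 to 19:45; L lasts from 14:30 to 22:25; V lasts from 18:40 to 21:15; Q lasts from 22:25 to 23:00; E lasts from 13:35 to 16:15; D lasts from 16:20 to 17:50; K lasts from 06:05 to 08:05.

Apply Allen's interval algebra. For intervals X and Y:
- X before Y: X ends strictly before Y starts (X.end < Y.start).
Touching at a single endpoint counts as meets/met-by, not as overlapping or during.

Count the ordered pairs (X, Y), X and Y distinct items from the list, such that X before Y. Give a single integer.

Checking all 132 ordered pairs for relation 'before'; matching pairs in alphabetical order:
(A, D): A before D ✓
(A, E): A before E ✓
(A, G): A before G ✓
(A, H): A before H ✓
(A, L): A before L ✓
(A, Q): A before Q ✓
(A, R): A before R ✓
(A, S): A before S ✓
(A, V): A before V ✓
(C, D): C before D ✓
(C, Q): C before Q ✓
(C, R): C before R ✓
(C, V): C before V ✓
(D, Q): D before Q ✓
(D, V): D before V ✓
(E, D): E before D ✓
(E, Q): E before Q ✓
(E, R): E before R ✓
(E, V): E before V ✓
(G, Q): G before Q ✓
(H, Q): H before Q ✓
(K, A): K before A ✓
(K, D): K before D ✓
(K, E): K before E ✓
... plus 11 further pairs not listed.
Count: 35.

35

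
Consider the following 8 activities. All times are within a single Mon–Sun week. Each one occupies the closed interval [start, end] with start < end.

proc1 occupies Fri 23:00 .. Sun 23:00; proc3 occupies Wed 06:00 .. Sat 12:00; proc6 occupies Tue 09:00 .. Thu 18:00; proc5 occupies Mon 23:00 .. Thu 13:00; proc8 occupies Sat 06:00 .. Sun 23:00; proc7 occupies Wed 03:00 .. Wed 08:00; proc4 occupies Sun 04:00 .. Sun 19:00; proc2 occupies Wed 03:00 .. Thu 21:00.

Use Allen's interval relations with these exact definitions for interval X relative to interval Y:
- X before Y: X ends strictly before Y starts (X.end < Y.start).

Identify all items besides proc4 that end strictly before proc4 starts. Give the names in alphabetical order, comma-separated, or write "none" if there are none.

proc2, proc3, proc5, proc6, proc7

Target proc4 = [Sun 04:00, Sun 19:00].
proc1 [Fri 23:00, Sun 23:00] → contains → no.
proc2 [Wed 03:00, Thu 21:00] → before → yes.
proc3 [Wed 06:00, Sat 12:00] → before → yes.
proc5 [Mon 23:00, Thu 13:00] → before → yes.
proc6 [Tue 09:00, Thu 18:00] → before → yes.
proc7 [Wed 03:00, Wed 08:00] → before → yes.
proc8 [Sat 06:00, Sun 23:00] → contains → no.
Result: proc2, proc3, proc5, proc6, proc7.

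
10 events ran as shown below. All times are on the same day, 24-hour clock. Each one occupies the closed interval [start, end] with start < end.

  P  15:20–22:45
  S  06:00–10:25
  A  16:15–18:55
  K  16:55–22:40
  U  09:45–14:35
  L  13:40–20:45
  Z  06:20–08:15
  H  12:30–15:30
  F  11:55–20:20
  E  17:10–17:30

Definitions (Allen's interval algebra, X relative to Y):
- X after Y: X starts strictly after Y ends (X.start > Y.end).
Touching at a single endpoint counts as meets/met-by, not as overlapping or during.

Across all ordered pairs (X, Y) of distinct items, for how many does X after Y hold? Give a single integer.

Checking all 90 ordered pairs for relation 'after'; matching pairs in alphabetical order:
(A, H): A after H ✓
(A, S): A after S ✓
(A, U): A after U ✓
(A, Z): A after Z ✓
(E, H): E after H ✓
(E, S): E after S ✓
(E, U): E after U ✓
(E, Z): E after Z ✓
(F, S): F after S ✓
(F, Z): F after Z ✓
(H, S): H after S ✓
(H, Z): H after Z ✓
(K, H): K after H ✓
(K, S): K after S ✓
(K, U): K after U ✓
(K, Z): K after Z ✓
(L, S): L after S ✓
(L, Z): L after Z ✓
(P, S): P after S ✓
(P, U): P after U ✓
(P, Z): P after Z ✓
(U, Z): U after Z ✓
Count: 22.

22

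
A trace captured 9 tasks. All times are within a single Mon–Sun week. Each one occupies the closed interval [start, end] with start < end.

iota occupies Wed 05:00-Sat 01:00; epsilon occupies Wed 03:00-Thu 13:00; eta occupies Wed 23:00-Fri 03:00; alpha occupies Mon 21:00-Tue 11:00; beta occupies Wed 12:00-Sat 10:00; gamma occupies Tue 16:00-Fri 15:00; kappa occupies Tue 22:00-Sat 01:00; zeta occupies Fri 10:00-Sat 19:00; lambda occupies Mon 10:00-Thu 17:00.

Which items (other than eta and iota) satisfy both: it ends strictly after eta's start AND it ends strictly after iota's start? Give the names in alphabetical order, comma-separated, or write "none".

Conditions: its end is strictly after eta's start (X.end > Wed 23:00) AND its end is strictly after iota's start (X.end > Wed 05:00).
alpha: end Tue 11:00 > Wed 23:00? ✗; end Tue 11:00 > Wed 05:00? ✗ → no.
beta: end Sat 10:00 > Wed 23:00? ✓; end Sat 10:00 > Wed 05:00? ✓ → yes.
epsilon: end Thu 13:00 > Wed 23:00? ✓; end Thu 13:00 > Wed 05:00? ✓ → yes.
gamma: end Fri 15:00 > Wed 23:00? ✓; end Fri 15:00 > Wed 05:00? ✓ → yes.
kappa: end Sat 01:00 > Wed 23:00? ✓; end Sat 01:00 > Wed 05:00? ✓ → yes.
lambda: end Thu 17:00 > Wed 23:00? ✓; end Thu 17:00 > Wed 05:00? ✓ → yes.
zeta: end Sat 19:00 > Wed 23:00? ✓; end Sat 19:00 > Wed 05:00? ✓ → yes.
Result: beta, epsilon, gamma, kappa, lambda, zeta.

beta, epsilon, gamma, kappa, lambda, zeta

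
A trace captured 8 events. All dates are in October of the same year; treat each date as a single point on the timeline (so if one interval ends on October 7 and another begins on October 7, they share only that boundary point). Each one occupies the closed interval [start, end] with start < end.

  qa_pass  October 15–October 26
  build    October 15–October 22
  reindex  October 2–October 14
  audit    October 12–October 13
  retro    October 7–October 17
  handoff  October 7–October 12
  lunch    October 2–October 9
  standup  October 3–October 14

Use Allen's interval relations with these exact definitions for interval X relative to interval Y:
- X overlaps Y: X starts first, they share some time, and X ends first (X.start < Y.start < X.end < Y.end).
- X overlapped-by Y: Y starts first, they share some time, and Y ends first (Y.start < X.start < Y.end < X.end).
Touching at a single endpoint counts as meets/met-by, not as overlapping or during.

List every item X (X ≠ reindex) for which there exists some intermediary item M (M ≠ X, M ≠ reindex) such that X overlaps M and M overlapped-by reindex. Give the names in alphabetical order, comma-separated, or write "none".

Target reindex = [October 2, October 14].
Intermediaries M with M overlapped-by reindex: retro.
Via retro — items with X overlaps retro: lunch, standup.
Union: lunch, standup.

lunch, standup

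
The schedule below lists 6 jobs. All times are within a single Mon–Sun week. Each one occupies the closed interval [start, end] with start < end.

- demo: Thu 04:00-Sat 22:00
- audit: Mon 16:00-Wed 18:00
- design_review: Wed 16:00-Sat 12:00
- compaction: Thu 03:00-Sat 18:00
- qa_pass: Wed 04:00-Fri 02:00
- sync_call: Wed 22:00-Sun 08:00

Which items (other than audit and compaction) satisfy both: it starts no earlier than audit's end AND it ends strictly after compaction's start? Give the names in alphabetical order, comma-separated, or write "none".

demo, sync_call

Conditions: its start is no earlier than audit's end (X.start >= Wed 18:00) AND its end is strictly after compaction's start (X.end > Thu 03:00).
demo: start Thu 04:00 >= Wed 18:00? ✓; end Sat 22:00 > Thu 03:00? ✓ → yes.
design_review: start Wed 16:00 >= Wed 18:00? ✗; end Sat 12:00 > Thu 03:00? ✓ → no.
qa_pass: start Wed 04:00 >= Wed 18:00? ✗; end Fri 02:00 > Thu 03:00? ✓ → no.
sync_call: start Wed 22:00 >= Wed 18:00? ✓; end Sun 08:00 > Thu 03:00? ✓ → yes.
Result: demo, sync_call.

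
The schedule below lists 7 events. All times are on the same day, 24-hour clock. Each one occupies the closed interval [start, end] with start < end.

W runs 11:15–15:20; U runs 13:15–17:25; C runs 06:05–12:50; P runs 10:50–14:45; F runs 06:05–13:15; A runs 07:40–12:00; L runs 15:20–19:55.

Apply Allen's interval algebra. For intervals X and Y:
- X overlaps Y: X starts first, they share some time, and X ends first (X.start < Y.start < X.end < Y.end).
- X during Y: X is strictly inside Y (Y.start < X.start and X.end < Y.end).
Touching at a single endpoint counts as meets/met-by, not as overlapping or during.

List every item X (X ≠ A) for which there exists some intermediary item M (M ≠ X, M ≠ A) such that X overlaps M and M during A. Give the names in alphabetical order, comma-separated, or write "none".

Target A = [07:40, 12:00].
Intermediaries M with M during A: none.
Union: none.

none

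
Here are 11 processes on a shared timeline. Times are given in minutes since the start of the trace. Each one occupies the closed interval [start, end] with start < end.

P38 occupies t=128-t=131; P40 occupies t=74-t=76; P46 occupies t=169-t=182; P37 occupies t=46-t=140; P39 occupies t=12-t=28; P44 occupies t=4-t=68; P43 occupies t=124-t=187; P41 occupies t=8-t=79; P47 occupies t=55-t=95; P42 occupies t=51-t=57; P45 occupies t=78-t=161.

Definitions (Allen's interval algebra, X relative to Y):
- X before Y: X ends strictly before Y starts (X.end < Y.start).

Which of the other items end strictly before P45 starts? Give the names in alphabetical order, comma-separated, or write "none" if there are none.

P39, P40, P42, P44

Target P45 = [t=78, t=161].
P37 [t=46, t=140] → overlaps → no.
P38 [t=128, t=131] → during → no.
P39 [t=12, t=28] → before → yes.
P40 [t=74, t=76] → before → yes.
P41 [t=8, t=79] → overlaps → no.
P42 [t=51, t=57] → before → yes.
P43 [t=124, t=187] → overlapped-by → no.
P44 [t=4, t=68] → before → yes.
P46 [t=169, t=182] → after → no.
P47 [t=55, t=95] → overlaps → no.
Result: P39, P40, P42, P44.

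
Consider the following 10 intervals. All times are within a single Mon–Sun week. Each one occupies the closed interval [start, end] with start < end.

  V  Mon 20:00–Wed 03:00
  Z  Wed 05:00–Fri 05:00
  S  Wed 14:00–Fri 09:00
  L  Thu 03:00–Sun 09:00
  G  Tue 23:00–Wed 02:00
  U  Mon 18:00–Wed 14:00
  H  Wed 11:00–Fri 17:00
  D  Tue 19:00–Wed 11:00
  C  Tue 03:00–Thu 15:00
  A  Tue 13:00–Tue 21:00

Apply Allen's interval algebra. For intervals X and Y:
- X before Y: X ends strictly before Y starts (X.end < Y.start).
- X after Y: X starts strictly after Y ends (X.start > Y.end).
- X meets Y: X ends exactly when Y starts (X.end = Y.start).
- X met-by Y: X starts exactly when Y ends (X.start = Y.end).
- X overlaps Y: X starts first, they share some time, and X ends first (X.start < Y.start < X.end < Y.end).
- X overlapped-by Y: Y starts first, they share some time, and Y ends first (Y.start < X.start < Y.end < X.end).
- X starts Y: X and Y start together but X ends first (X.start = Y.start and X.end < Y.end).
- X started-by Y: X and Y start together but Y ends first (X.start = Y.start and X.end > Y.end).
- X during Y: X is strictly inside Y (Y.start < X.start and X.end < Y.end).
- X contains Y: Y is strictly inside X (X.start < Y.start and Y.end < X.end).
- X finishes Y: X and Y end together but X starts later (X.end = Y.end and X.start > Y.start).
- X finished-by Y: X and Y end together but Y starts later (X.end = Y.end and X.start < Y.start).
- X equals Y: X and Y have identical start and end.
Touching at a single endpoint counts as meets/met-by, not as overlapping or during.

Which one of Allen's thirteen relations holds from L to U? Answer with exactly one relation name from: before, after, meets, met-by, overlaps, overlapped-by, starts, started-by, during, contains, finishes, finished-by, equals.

after

L = [Thu 03:00, Sun 09:00]; U = [Mon 18:00, Wed 14:00].
Compare endpoints: L.start > U.start, L.start > U.end, L.end > U.start, L.end > U.end.
That pattern is 'after'.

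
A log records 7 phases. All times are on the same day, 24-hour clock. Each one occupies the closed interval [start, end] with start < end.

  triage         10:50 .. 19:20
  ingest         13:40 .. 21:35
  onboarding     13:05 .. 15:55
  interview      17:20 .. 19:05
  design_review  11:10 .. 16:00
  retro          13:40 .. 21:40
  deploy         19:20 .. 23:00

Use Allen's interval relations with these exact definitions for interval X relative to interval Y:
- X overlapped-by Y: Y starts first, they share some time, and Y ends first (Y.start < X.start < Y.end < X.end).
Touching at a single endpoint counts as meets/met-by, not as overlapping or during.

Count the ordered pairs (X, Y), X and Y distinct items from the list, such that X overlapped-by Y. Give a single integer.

Checking all 42 ordered pairs for relation 'overlapped-by'; matching pairs in alphabetical order:
(deploy, ingest): deploy overlapped-by ingest ✓
(deploy, retro): deploy overlapped-by retro ✓
(ingest, design_review): ingest overlapped-by design_review ✓
(ingest, onboarding): ingest overlapped-by onboarding ✓
(ingest, triage): ingest overlapped-by triage ✓
(retro, design_review): retro overlapped-by design_review ✓
(retro, onboarding): retro overlapped-by onboarding ✓
(retro, triage): retro overlapped-by triage ✓
Count: 8.

8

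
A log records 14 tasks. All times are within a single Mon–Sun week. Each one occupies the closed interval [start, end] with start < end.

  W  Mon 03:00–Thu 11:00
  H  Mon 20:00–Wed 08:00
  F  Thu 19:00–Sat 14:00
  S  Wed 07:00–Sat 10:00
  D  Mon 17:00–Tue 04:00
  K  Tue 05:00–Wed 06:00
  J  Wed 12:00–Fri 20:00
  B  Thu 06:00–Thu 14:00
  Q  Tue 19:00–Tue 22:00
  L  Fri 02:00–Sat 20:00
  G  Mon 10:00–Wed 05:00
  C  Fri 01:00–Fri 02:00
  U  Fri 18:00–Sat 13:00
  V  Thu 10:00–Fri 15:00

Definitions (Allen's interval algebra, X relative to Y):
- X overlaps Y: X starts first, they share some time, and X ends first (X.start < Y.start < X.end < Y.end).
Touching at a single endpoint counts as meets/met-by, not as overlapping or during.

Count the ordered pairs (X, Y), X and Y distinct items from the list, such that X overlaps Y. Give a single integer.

Checking all 182 ordered pairs for relation 'overlaps'; matching pairs in alphabetical order:
(B, V): B overlaps V ✓
(D, H): D overlaps H ✓
(F, L): F overlaps L ✓
(G, H): G overlaps H ✓
(G, K): G overlaps K ✓
(H, S): H overlaps S ✓
(J, F): J overlaps F ✓
(J, L): J overlaps L ✓
(J, U): J overlaps U ✓
(S, F): S overlaps F ✓
(S, L): S overlaps L ✓
(S, U): S overlaps U ✓
(V, F): V overlaps F ✓
(V, L): V overlaps L ✓
(W, B): W overlaps B ✓
(W, J): W overlaps J ✓
(W, S): W overlaps S ✓
(W, V): W overlaps V ✓
Count: 18.

18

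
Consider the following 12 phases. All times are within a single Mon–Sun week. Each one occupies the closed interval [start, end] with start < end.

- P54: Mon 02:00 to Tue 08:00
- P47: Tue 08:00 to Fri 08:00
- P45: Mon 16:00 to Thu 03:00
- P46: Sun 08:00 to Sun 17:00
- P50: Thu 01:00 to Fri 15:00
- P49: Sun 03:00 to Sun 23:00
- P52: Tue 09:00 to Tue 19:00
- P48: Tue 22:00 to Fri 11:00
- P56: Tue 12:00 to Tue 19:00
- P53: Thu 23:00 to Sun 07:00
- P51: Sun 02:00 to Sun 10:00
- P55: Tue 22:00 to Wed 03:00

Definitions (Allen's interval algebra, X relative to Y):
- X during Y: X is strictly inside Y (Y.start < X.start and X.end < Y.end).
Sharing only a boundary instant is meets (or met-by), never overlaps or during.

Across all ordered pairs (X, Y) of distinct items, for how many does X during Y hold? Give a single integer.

Checking all 132 ordered pairs for relation 'during'; matching pairs in alphabetical order:
(P46, P49): P46 during P49 ✓
(P52, P45): P52 during P45 ✓
(P52, P47): P52 during P47 ✓
(P55, P45): P55 during P45 ✓
(P55, P47): P55 during P47 ✓
(P56, P45): P56 during P45 ✓
(P56, P47): P56 during P47 ✓
Count: 7.

7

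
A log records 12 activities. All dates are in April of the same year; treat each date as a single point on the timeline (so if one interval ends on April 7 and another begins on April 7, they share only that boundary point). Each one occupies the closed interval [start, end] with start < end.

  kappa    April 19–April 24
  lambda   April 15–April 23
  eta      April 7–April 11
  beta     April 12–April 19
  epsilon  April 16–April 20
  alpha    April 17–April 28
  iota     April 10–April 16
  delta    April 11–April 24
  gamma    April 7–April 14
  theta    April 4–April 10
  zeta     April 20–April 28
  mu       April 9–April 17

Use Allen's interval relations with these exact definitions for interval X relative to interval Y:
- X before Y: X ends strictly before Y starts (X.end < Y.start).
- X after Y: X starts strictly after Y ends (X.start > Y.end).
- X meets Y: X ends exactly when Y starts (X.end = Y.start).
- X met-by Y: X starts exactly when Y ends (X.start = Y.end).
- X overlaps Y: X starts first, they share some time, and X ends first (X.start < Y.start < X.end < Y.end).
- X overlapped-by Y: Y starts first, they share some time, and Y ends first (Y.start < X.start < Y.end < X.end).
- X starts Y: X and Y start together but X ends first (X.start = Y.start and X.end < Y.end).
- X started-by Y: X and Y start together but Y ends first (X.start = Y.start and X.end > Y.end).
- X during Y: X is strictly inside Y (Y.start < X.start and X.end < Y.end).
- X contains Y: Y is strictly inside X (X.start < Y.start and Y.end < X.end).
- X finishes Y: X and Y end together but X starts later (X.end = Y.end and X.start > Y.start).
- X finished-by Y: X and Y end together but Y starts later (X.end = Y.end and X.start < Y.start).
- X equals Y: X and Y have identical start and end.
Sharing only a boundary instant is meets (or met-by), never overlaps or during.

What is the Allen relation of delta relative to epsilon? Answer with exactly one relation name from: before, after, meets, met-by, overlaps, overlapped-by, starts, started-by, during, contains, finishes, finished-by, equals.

delta = [April 11, April 24]; epsilon = [April 16, April 20].
Compare endpoints: delta.start < epsilon.start, delta.start < epsilon.end, delta.end > epsilon.start, delta.end > epsilon.end.
That pattern is 'contains'.

contains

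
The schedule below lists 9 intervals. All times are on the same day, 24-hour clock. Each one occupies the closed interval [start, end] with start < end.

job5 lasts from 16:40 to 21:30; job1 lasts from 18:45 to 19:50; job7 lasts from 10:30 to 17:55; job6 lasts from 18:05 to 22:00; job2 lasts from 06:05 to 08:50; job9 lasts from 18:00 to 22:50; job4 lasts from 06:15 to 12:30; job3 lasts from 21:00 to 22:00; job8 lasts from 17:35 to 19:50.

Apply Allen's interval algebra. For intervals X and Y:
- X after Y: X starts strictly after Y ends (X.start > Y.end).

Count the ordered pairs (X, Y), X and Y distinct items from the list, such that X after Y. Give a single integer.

Checking all 72 ordered pairs for relation 'after'; matching pairs in alphabetical order:
(job1, job2): job1 after job2 ✓
(job1, job4): job1 after job4 ✓
(job1, job7): job1 after job7 ✓
(job3, job1): job3 after job1 ✓
(job3, job2): job3 after job2 ✓
(job3, job4): job3 after job4 ✓
(job3, job7): job3 after job7 ✓
(job3, job8): job3 after job8 ✓
(job5, job2): job5 after job2 ✓
(job5, job4): job5 after job4 ✓
(job6, job2): job6 after job2 ✓
(job6, job4): job6 after job4 ✓
(job6, job7): job6 after job7 ✓
(job7, job2): job7 after job2 ✓
(job8, job2): job8 after job2 ✓
(job8, job4): job8 after job4 ✓
(job9, job2): job9 after job2 ✓
(job9, job4): job9 after job4 ✓
(job9, job7): job9 after job7 ✓
Count: 19.

19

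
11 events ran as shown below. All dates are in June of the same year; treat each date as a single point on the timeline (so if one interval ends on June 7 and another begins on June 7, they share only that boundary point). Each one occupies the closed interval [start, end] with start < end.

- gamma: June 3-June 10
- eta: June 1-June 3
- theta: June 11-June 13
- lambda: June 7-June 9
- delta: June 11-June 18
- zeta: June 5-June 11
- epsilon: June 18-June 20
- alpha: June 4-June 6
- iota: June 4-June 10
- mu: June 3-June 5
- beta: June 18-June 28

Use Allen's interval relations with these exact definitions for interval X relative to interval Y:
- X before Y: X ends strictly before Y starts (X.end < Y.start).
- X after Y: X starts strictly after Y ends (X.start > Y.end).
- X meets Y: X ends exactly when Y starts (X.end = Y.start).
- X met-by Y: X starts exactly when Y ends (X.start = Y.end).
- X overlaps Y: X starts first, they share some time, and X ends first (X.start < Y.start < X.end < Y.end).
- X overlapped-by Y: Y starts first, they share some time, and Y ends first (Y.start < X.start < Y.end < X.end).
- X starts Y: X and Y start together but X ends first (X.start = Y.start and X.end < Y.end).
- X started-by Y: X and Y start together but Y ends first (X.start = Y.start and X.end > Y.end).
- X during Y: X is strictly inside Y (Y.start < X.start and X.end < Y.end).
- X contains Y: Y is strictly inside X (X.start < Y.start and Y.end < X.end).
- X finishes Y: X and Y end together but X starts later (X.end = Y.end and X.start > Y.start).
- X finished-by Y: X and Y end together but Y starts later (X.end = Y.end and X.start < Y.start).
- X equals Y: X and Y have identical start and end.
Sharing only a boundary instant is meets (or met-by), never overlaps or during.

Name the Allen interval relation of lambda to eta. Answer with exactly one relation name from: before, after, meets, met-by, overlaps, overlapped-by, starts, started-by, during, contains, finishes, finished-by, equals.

lambda = [June 7, June 9]; eta = [June 1, June 3].
Compare endpoints: lambda.start > eta.start, lambda.start > eta.end, lambda.end > eta.start, lambda.end > eta.end.
That pattern is 'after'.

after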